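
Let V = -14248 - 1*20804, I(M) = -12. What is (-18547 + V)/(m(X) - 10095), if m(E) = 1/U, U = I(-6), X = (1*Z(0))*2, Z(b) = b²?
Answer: 643188/121141 ≈ 5.3094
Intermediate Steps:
X = 0 (X = (1*0²)*2 = (1*0)*2 = 0*2 = 0)
U = -12
V = -35052 (V = -14248 - 20804 = -35052)
m(E) = -1/12 (m(E) = 1/(-12) = -1/12)
(-18547 + V)/(m(X) - 10095) = (-18547 - 35052)/(-1/12 - 10095) = -53599/(-121141/12) = -53599*(-12/121141) = 643188/121141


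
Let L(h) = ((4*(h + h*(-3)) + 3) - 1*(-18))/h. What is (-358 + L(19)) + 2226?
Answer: 35361/19 ≈ 1861.1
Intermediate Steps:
L(h) = (21 - 8*h)/h (L(h) = ((4*(h - 3*h) + 3) + 18)/h = ((4*(-2*h) + 3) + 18)/h = ((-8*h + 3) + 18)/h = ((3 - 8*h) + 18)/h = (21 - 8*h)/h)
(-358 + L(19)) + 2226 = (-358 + (-8 + 21/19)) + 2226 = (-358 - 131/19) + 2226 = -6933/19 + 2226 = 35361/19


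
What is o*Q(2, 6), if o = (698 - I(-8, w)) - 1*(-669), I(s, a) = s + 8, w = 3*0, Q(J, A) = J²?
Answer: 5468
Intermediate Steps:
w = 0
I(s, a) = 8 + s
o = 1367 (o = (698 - (8 - 8)) - 1*(-669) = (698 - 1*0) + 669 = (698 + 0) + 669 = 698 + 669 = 1367)
o*Q(2, 6) = 1367*2² = 1367*4 = 5468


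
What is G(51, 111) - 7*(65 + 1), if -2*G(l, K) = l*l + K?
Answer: -1818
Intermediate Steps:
G(l, K) = -K/2 - l**2/2 (G(l, K) = -(l*l + K)/2 = -(l**2 + K)/2 = -(K + l**2)/2 = -K/2 - l**2/2)
G(51, 111) - 7*(65 + 1) = (-1/2*111 - 1/2*51**2) - 7*(65 + 1) = (-111/2 - 1/2*2601) - 7*66 = (-111/2 - 2601/2) - 1*462 = -1356 - 462 = -1818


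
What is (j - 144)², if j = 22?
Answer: 14884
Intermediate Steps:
(j - 144)² = (22 - 144)² = (-122)² = 14884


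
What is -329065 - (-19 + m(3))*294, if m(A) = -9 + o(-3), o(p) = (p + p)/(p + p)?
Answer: -321127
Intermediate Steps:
o(p) = 1 (o(p) = (2*p)/((2*p)) = (2*p)*(1/(2*p)) = 1)
m(A) = -8 (m(A) = -9 + 1 = -8)
-329065 - (-19 + m(3))*294 = -329065 - (-19 - 8)*294 = -329065 - (-27)*294 = -329065 - 1*(-7938) = -329065 + 7938 = -321127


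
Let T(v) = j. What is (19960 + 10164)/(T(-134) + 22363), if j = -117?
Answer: 15062/11123 ≈ 1.3541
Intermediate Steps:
T(v) = -117
(19960 + 10164)/(T(-134) + 22363) = (19960 + 10164)/(-117 + 22363) = 30124/22246 = 30124*(1/22246) = 15062/11123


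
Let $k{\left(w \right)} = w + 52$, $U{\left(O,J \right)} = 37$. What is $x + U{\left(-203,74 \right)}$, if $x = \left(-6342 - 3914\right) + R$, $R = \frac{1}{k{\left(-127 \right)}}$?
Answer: $- \frac{766426}{75} \approx -10219.0$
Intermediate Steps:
$k{\left(w \right)} = 52 + w$
$R = - \frac{1}{75}$ ($R = \frac{1}{52 - 127} = \frac{1}{-75} = - \frac{1}{75} \approx -0.013333$)
$x = - \frac{769201}{75}$ ($x = \left(-6342 - 3914\right) - \frac{1}{75} = -10256 - \frac{1}{75} = - \frac{769201}{75} \approx -10256.0$)
$x + U{\left(-203,74 \right)} = - \frac{769201}{75} + 37 = - \frac{766426}{75}$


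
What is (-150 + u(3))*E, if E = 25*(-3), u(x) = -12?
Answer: 12150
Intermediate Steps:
E = -75
(-150 + u(3))*E = (-150 - 12)*(-75) = -162*(-75) = 12150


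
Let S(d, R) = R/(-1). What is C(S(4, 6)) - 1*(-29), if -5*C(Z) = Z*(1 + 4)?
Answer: 35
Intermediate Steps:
S(d, R) = -R (S(d, R) = R*(-1) = -R)
C(Z) = -Z (C(Z) = -Z*(1 + 4)/5 = -Z*5/5 = -Z)
C(S(4, 6)) - 1*(-29) = -(-1)*6 - 1*(-29) = -1*(-6) + 29 = 6 + 29 = 35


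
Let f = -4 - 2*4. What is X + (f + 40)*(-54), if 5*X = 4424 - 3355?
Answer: -6491/5 ≈ -1298.2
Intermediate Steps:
X = 1069/5 (X = (4424 - 3355)/5 = (⅕)*1069 = 1069/5 ≈ 213.80)
f = -12 (f = -4 - 8 = -12)
X + (f + 40)*(-54) = 1069/5 + (-12 + 40)*(-54) = 1069/5 + 28*(-54) = 1069/5 - 1512 = -6491/5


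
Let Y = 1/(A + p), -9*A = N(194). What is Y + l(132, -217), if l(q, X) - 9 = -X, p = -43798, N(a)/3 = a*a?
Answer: 38200777/169030 ≈ 226.00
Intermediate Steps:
N(a) = 3*a² (N(a) = 3*(a*a) = 3*a²)
A = -37636/3 (A = -194²/3 = -37636/3 ≈ -12545.)
l(q, X) = 9 - X
Y = -3/169030 (Y = 1/(-37636/3 - 43798) = 1/(-169030/3) = -3/169030 ≈ -1.7748e-5)
Y + l(132, -217) = -3/169030 + (9 - 1*(-217)) = -3/169030 + (9 + 217) = -3/169030 + 226 = 38200777/169030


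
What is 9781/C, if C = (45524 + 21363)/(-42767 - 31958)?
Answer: -730885225/66887 ≈ -10927.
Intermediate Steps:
C = -66887/74725 (C = 66887/(-74725) = 66887*(-1/74725) = -66887/74725 ≈ -0.89511)
9781/C = 9781/(-66887/74725) = 9781*(-74725/66887) = -730885225/66887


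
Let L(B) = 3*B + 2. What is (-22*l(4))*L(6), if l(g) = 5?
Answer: -2200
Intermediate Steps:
L(B) = 2 + 3*B
(-22*l(4))*L(6) = (-22*5)*(2 + 3*6) = -110*(2 + 18) = -110*20 = -2200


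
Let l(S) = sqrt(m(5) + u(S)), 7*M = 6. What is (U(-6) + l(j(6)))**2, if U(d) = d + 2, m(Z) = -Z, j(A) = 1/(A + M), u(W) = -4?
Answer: 7 - 24*I ≈ 7.0 - 24.0*I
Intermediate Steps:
M = 6/7 (M = (1/7)*6 = 6/7 ≈ 0.85714)
j(A) = 1/(6/7 + A) (j(A) = 1/(A + 6/7) = 1/(6/7 + A))
U(d) = 2 + d
l(S) = 3*I (l(S) = sqrt(-1*5 - 4) = sqrt(-5 - 4) = sqrt(-9) = 3*I)
(U(-6) + l(j(6)))**2 = ((2 - 6) + 3*I)**2 = (-4 + 3*I)**2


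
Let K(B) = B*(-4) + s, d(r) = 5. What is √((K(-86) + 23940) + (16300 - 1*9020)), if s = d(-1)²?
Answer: √31589 ≈ 177.73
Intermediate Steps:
s = 25 (s = 5² = 25)
K(B) = 25 - 4*B (K(B) = B*(-4) + 25 = -4*B + 25 = 25 - 4*B)
√((K(-86) + 23940) + (16300 - 1*9020)) = √(((25 - 4*(-86)) + 23940) + (16300 - 1*9020)) = √(((25 + 344) + 23940) + (16300 - 9020)) = √((369 + 23940) + 7280) = √(24309 + 7280) = √31589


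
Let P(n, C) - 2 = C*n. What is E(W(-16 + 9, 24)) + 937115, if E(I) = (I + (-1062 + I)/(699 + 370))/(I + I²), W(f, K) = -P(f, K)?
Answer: 13885616323314/14817409 ≈ 9.3712e+5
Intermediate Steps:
P(n, C) = 2 + C*n
W(f, K) = -2 - K*f (W(f, K) = -(2 + K*f) = -2 - K*f)
E(I) = (-1062/1069 + 1070*I/1069)/(I + I²) (E(I) = (I + (-1062 + I)/1069)/(I + I²) = (I + (-1062 + I)*(1/1069))/(I + I²) = (I + (-1062/1069 + I/1069))/(I + I²) = (-1062/1069 + 1070*I/1069)/(I + I²))
E(W(-16 + 9, 24)) + 937115 = 2*(-531 + 535*(-2 - 1*24*(-16 + 9)))/(1069*(-2 - 1*24*(-16 + 9))*(1 + (-2 - 1*24*(-16 + 9)))) + 937115 = 2*(-531 + 535*(-2 - 1*24*(-7)))/(1069*(-2 - 1*24*(-7))*(1 + (-2 - 1*24*(-7)))) + 937115 = 2*(-531 + 535*(-2 + 168))/(1069*(-2 + 168)*(1 + (-2 + 168))) + 937115 = (2/1069)*(-531 + 535*166)/(166*(1 + 166)) + 937115 = (2/1069)*(1/166)*(-531 + 88810)/167 + 937115 = (2/1069)*(1/166)*(1/167)*88279 + 937115 = 88279/14817409 + 937115 = 13885616323314/14817409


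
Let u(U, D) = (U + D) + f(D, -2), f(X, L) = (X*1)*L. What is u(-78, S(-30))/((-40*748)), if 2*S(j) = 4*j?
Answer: 9/14960 ≈ 0.00060160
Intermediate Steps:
S(j) = 2*j (S(j) = (4*j)/2 = 2*j)
f(X, L) = L*X (f(X, L) = X*L = L*X)
u(U, D) = U - D (u(U, D) = (U + D) - 2*D = (D + U) - 2*D = U - D)
u(-78, S(-30))/((-40*748)) = (-78 - 2*(-30))/((-40*748)) = (-78 - 1*(-60))/(-29920) = (-78 + 60)*(-1/29920) = -18*(-1/29920) = 9/14960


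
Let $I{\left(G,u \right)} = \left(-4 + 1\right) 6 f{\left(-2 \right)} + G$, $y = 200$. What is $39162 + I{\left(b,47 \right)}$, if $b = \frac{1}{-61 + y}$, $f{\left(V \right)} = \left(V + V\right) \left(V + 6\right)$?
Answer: $\frac{5483551}{139} \approx 39450.0$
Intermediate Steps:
$f{\left(V \right)} = 2 V \left(6 + V\right)$
$b = \frac{1}{139}$ ($b = \frac{1}{-61 + 200} = \frac{1}{139} \approx 0.0071942$)
$I{\left(G,u \right)} = 288 + G$ ($I{\left(G,u \right)} = \left(-4 + 1\right) 6 \cdot 2 \left(-2\right) \left(6 - 2\right) + G = \left(-3\right) 6 \cdot 2 \left(-2\right) 4 + G = \left(-18\right) \left(-16\right) + G = 288 + G$)
$39162 + I{\left(b,47 \right)} = 39162 + \left(288 + \frac{1}{139}\right) = 39162 + \frac{40033}{139} = \frac{5483551}{139}$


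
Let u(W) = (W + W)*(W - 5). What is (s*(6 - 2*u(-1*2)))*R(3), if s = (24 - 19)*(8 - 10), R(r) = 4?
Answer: 2000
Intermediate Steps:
u(W) = 2*W*(-5 + W) (u(W) = (2*W)*(-5 + W) = 2*W*(-5 + W))
s = -10 (s = 5*(-2) = -10)
(s*(6 - 2*u(-1*2)))*R(3) = -10*(6 - 4*(-1*2)*(-5 - 1*2))*4 = -10*(6 - 4*(-2)*(-5 - 2))*4 = -10*(6 - 4*(-2)*(-7))*4 = -10*(6 - 2*28)*4 = -10*(6 - 56)*4 = -10*(-50)*4 = 500*4 = 2000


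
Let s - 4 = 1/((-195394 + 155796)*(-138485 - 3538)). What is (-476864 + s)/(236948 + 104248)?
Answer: -2681778025912439/1918827193157784 ≈ -1.3976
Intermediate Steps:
s = 22495307017/5623826754 (s = 4 + 1/((-195394 + 155796)*(-138485 - 3538)) = 4 + 1/(-39598*(-142023)) = 4 + 1/5623826754 = 22495307017/5623826754 ≈ 4.0000)
(-476864 + s)/(236948 + 104248) = (-476864 + 22495307017/5623826754)/(236948 + 104248) = -2681778025912439/5623826754/341196 = -2681778025912439/5623826754*1/341196 = -2681778025912439/1918827193157784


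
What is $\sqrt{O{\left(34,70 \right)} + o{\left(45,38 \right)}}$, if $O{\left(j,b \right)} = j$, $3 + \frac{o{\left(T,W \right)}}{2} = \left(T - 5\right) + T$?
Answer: $3 \sqrt{22} \approx 14.071$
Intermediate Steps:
$o{\left(T,W \right)} = -16 + 4 T$ ($o{\left(T,W \right)} = -6 + 2 \left(\left(T - 5\right) + T\right) = -6 + 2 \left(\left(-5 + T\right) + T\right) = -6 + 2 \left(-5 + 2 T\right) = -6 + \left(-10 + 4 T\right) = -16 + 4 T$)
$\sqrt{O{\left(34,70 \right)} + o{\left(45,38 \right)}} = \sqrt{34 + \left(-16 + 4 \cdot 45\right)} = \sqrt{34 + \left(-16 + 180\right)} = \sqrt{34 + 164} = \sqrt{198} = 3 \sqrt{22}$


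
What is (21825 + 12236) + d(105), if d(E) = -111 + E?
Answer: 34055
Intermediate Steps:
(21825 + 12236) + d(105) = (21825 + 12236) + (-111 + 105) = 34061 - 6 = 34055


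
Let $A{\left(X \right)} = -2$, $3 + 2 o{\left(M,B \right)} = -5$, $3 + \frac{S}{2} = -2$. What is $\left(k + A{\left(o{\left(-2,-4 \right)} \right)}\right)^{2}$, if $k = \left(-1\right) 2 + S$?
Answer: $196$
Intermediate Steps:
$S = -10$ ($S = -6 + 2 \left(-2\right) = -6 - 4 = -10$)
$o{\left(M,B \right)} = -4$ ($o{\left(M,B \right)} = - \frac{3}{2} + \frac{1}{2} \left(-5\right) = - \frac{3}{2} - \frac{5}{2} = -4$)
$k = -12$ ($k = \left(-1\right) 2 - 10 = -2 - 10 = -12$)
$\left(k + A{\left(o{\left(-2,-4 \right)} \right)}\right)^{2} = \left(-12 - 2\right)^{2} = \left(-14\right)^{2} = 196$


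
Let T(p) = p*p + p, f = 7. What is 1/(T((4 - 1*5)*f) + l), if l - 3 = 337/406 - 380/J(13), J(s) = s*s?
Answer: 68614/2990303 ≈ 0.022945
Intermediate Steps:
J(s) = s**2
l = 108515/68614 (l = 3 + (337/406 - 380/(13**2)) = 3 + (337*(1/406) - 380/169) = 3 + (337/406 - 380*1/169) = 3 + (337/406 - 380/169) = 3 - 97327/68614 = 108515/68614 ≈ 1.5815)
T(p) = p + p**2 (T(p) = p**2 + p = p + p**2)
1/(T((4 - 1*5)*f) + l) = 1/(((4 - 1*5)*7)*(1 + (4 - 1*5)*7) + 108515/68614) = 1/(((4 - 5)*7)*(1 + (4 - 5)*7) + 108515/68614) = 1/((-1*7)*(1 - 1*7) + 108515/68614) = 1/(-7*(1 - 7) + 108515/68614) = 1/(-7*(-6) + 108515/68614) = 1/(42 + 108515/68614) = 1/(2990303/68614) = 68614/2990303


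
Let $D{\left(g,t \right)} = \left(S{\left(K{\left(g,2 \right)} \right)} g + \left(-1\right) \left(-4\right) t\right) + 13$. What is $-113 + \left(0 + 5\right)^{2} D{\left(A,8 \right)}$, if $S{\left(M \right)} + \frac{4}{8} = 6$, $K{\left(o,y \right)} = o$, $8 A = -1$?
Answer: $\frac{15917}{16} \approx 994.81$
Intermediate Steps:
$A = - \frac{1}{8}$ ($A = \frac{1}{8} \left(-1\right) = - \frac{1}{8} \approx -0.125$)
$S{\left(M \right)} = \frac{11}{2}$ ($S{\left(M \right)} = - \frac{1}{2} + 6 = \frac{11}{2}$)
$D{\left(g,t \right)} = 13 + 4 t + \frac{11 g}{2}$ ($D{\left(g,t \right)} = \left(\frac{11 g}{2} + \left(-1\right) \left(-4\right) t\right) + 13 = \left(\frac{11 g}{2} + 4 t\right) + 13 = \left(4 t + \frac{11 g}{2}\right) + 13 = 13 + 4 t + \frac{11 g}{2}$)
$-113 + \left(0 + 5\right)^{2} D{\left(A,8 \right)} = -113 + \left(0 + 5\right)^{2} \left(13 + 4 \cdot 8 + \frac{11}{2} \left(- \frac{1}{8}\right)\right) = -113 + 5^{2} \left(13 + 32 - \frac{11}{16}\right) = -113 + 25 \cdot \frac{709}{16} = -113 + \frac{17725}{16} = \frac{15917}{16}$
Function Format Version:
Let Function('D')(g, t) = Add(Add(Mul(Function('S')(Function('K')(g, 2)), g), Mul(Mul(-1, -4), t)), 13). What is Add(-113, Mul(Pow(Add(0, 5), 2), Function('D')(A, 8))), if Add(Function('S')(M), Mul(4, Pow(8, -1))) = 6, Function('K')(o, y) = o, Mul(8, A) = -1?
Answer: Rational(15917, 16) ≈ 994.81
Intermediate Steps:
A = Rational(-1, 8) (A = Mul(Rational(1, 8), -1) = Rational(-1, 8) ≈ -0.12500)
Function('S')(M) = Rational(11, 2) (Function('S')(M) = Add(Rational(-1, 2), 6) = Rational(11, 2))
Function('D')(g, t) = Add(13, Mul(4, t), Mul(Rational(11, 2), g)) (Function('D')(g, t) = Add(Add(Mul(Rational(11, 2), g), Mul(Mul(-1, -4), t)), 13) = Add(Add(Mul(Rational(11, 2), g), Mul(4, t)), 13) = Add(Add(Mul(4, t), Mul(Rational(11, 2), g)), 13) = Add(13, Mul(4, t), Mul(Rational(11, 2), g)))
Add(-113, Mul(Pow(Add(0, 5), 2), Function('D')(A, 8))) = Add(-113, Mul(Pow(Add(0, 5), 2), Add(13, Mul(4, 8), Mul(Rational(11, 2), Rational(-1, 8))))) = Add(-113, Mul(Pow(5, 2), Add(13, 32, Rational(-11, 16)))) = Add(-113, Mul(25, Rational(709, 16))) = Add(-113, Rational(17725, 16)) = Rational(15917, 16)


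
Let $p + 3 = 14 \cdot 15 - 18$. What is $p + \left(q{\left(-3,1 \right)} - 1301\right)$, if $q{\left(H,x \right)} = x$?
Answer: $-1111$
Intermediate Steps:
$p = 189$ ($p = -3 + \left(14 \cdot 15 - 18\right) = -3 + \left(210 - 18\right) = -3 + 192 = 189$)
$p + \left(q{\left(-3,1 \right)} - 1301\right) = 189 + \left(1 - 1301\right) = 189 - 1300 = -1111$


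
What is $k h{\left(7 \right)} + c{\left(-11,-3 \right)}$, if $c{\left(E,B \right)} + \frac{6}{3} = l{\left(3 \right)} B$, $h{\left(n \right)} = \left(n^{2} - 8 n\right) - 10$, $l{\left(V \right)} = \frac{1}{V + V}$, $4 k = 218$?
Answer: $-929$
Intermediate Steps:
$k = \frac{109}{2}$ ($k = \frac{1}{4} \cdot 218 = \frac{109}{2} \approx 54.5$)
$l{\left(V \right)} = \frac{1}{2 V}$
$h{\left(n \right)} = -10 + n^{2} - 8 n$
$c{\left(E,B \right)} = -2 + \frac{B}{6}$ ($c{\left(E,B \right)} = -2 + \frac{1}{2 \cdot 3} B = -2 + \frac{1}{2} \cdot \frac{1}{3} B = -2 + \frac{B}{6}$)
$k h{\left(7 \right)} + c{\left(-11,-3 \right)} = \frac{109 \left(-10 + 7^{2} - 56\right)}{2} + \left(-2 + \frac{1}{6} \left(-3\right)\right) = \frac{109 \left(-10 + 49 - 56\right)}{2} - \frac{5}{2} = \frac{109}{2} \left(-17\right) - \frac{5}{2} = - \frac{1853}{2} - \frac{5}{2} = -929$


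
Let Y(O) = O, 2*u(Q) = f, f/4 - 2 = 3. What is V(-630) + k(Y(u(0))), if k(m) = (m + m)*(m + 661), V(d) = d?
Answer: 12790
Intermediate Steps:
f = 20 (f = 8 + 4*3 = 8 + 12 = 20)
u(Q) = 10 (u(Q) = (½)*20 = 10)
k(m) = 2*m*(661 + m) (k(m) = (2*m)*(661 + m) = 2*m*(661 + m))
V(-630) + k(Y(u(0))) = -630 + 2*10*(661 + 10) = -630 + 2*10*671 = -630 + 13420 = 12790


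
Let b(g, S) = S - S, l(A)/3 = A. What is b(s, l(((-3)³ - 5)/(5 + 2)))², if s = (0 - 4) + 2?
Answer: 0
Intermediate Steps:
s = -2 (s = -4 + 2 = -2)
l(A) = 3*A
b(g, S) = 0
b(s, l(((-3)³ - 5)/(5 + 2)))² = 0² = 0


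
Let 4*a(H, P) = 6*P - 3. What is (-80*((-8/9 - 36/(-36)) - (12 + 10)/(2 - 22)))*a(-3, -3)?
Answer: 1526/3 ≈ 508.67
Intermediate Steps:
a(H, P) = -¾ + 3*P/2 (a(H, P) = (6*P - 3)/4 = (-3 + 6*P)/4 = -¾ + 3*P/2)
(-80*((-8/9 - 36/(-36)) - (12 + 10)/(2 - 22)))*a(-3, -3) = (-80*((-8/9 - 36/(-36)) - (12 + 10)/(2 - 22)))*(-¾ + (3/2)*(-3)) = (-80*((-8*⅑ - 36*(-1/36)) - 22/(-20)))*(-¾ - 9/2) = -80*((-8/9 + 1) - 22*(-1)/20)*(-21/4) = -80*(⅑ - 1*(-11/10))*(-21/4) = -80*(⅑ + 11/10)*(-21/4) = -80*109/90*(-21/4) = -872/9*(-21/4) = 1526/3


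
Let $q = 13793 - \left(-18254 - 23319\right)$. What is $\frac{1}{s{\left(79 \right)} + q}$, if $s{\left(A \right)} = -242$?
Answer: $\frac{1}{55124} \approx 1.8141 \cdot 10^{-5}$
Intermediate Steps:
$q = 55366$ ($q = 13793 - \left(-18254 - 23319\right) = 13793 - -41573 = 13793 + 41573 = 55366$)
$\frac{1}{s{\left(79 \right)} + q} = \frac{1}{-242 + 55366} = \frac{1}{55124}$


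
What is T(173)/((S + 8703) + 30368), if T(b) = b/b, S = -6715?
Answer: 1/32356 ≈ 3.0906e-5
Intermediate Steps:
T(b) = 1
T(173)/((S + 8703) + 30368) = 1/((-6715 + 8703) + 30368) = 1/(1988 + 30368) = 1/32356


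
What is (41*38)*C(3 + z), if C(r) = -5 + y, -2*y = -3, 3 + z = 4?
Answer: -5453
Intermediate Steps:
z = 1 (z = -3 + 4 = 1)
y = 3/2 (y = -½*(-3) = 3/2 ≈ 1.5000)
C(r) = -7/2 (C(r) = -5 + 3/2 = -7/2)
(41*38)*C(3 + z) = (41*38)*(-7/2) = 1558*(-7/2) = -5453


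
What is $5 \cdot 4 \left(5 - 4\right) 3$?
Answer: $60$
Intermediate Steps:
$5 \cdot 4 \left(5 - 4\right) 3 = 20 \cdot 1 \cdot 3 = 20 \cdot 3 = 60$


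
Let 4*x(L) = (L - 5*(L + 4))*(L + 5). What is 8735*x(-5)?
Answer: 0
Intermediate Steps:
x(L) = (-20 - 4*L)*(5 + L)/4 (x(L) = ((L - 5*(L + 4))*(L + 5))/4 = ((L - 5*(4 + L))*(5 + L))/4 = ((L + (-20 - 5*L))*(5 + L))/4 = ((-20 - 4*L)*(5 + L))/4 = (-20 - 4*L)*(5 + L)/4)
8735*x(-5) = 8735*(-25 - 1*(-5)**2 - 10*(-5)) = 8735*(-25 - 1*25 + 50) = 8735*(-25 - 25 + 50) = 8735*0 = 0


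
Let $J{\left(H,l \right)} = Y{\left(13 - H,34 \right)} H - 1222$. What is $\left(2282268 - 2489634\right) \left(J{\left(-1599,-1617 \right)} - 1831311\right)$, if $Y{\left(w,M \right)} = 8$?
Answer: $382657663950$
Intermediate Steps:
$J{\left(H,l \right)} = -1222 + 8 H$ ($J{\left(H,l \right)} = 8 H - 1222 = -1222 + 8 H$)
$\left(2282268 - 2489634\right) \left(J{\left(-1599,-1617 \right)} - 1831311\right) = \left(2282268 - 2489634\right) \left(\left(-1222 + 8 \left(-1599\right)\right) - 1831311\right) = - 207366 \left(\left(-1222 - 12792\right) - 1831311\right) = - 207366 \left(-14014 - 1831311\right) = \left(-207366\right) \left(-1845325\right) = 382657663950$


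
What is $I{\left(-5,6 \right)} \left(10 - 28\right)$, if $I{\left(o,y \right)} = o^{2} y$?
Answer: $-2700$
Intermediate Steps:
$I{\left(o,y \right)} = y o^{2}$
$I{\left(-5,6 \right)} \left(10 - 28\right) = 6 \left(-5\right)^{2} \left(10 - 28\right) = 6 \cdot 25 \left(-18\right) = 150 \left(-18\right) = -2700$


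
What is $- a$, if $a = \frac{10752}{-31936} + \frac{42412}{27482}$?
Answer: $- \frac{8273306}{6856759} \approx -1.2066$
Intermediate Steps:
$a = \frac{8273306}{6856759}$ ($a = 10752 \left(- \frac{1}{31936}\right) + 42412 \cdot \frac{1}{27482} = - \frac{168}{499} + \frac{21206}{13741} = \frac{8273306}{6856759} \approx 1.2066$)
$- a = \left(-1\right) \frac{8273306}{6856759} = - \frac{8273306}{6856759}$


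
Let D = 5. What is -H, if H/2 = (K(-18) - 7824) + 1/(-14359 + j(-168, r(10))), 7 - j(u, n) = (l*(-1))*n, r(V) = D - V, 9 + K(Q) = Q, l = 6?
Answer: 112913083/7191 ≈ 15702.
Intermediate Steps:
K(Q) = -9 + Q
r(V) = 5 - V
j(u, n) = 7 + 6*n (j(u, n) = 7 - 6*(-1)*n = 7 - (-6)*n = 7 + 6*n)
H = -112913083/7191 (H = 2*(((-9 - 18) - 7824) + 1/(-14359 + (7 + 6*(5 - 1*10)))) = 2*((-27 - 7824) + 1/(-14359 + (7 + 6*(5 - 10)))) = 2*(-7851 + 1/(-14359 + (7 + 6*(-5)))) = 2*(-7851 + 1/(-14359 + (7 - 30))) = 2*(-7851 + 1/(-14359 - 23)) = 2*(-7851 + 1/(-14382)) = 2*(-7851 - 1/14382) = 2*(-112913083/14382) = -112913083/7191 ≈ -15702.)
-H = -1*(-112913083/7191) = 112913083/7191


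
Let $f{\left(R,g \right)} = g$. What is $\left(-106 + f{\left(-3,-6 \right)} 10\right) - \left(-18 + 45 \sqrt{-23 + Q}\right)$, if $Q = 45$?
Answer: $-148 - 45 \sqrt{22} \approx -359.07$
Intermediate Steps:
$\left(-106 + f{\left(-3,-6 \right)} 10\right) - \left(-18 + 45 \sqrt{-23 + Q}\right) = \left(-106 - 60\right) + \left(- 45 \sqrt{-23 + 45} + 18\right) = \left(-106 - 60\right) + \left(- 45 \sqrt{22} + 18\right) = -166 + \left(18 - 45 \sqrt{22}\right) = -148 - 45 \sqrt{22}$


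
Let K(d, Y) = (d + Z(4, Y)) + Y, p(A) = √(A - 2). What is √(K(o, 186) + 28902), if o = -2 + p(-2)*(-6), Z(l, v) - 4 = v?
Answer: 2*√(7319 - 3*I) ≈ 171.1 - 0.035067*I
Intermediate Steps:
p(A) = √(-2 + A)
Z(l, v) = 4 + v
o = -2 - 12*I (o = -2 + √(-2 - 2)*(-6) = -2 + √(-4)*(-6) = -2 + (2*I)*(-6) = -2 - 12*I ≈ -2.0 - 12.0*I)
K(d, Y) = 4 + d + 2*Y (K(d, Y) = (d + (4 + Y)) + Y = (4 + Y + d) + Y = 4 + d + 2*Y)
√(K(o, 186) + 28902) = √((4 + (-2 - 12*I) + 2*186) + 28902) = √((4 + (-2 - 12*I) + 372) + 28902) = √((374 - 12*I) + 28902) = √(29276 - 12*I)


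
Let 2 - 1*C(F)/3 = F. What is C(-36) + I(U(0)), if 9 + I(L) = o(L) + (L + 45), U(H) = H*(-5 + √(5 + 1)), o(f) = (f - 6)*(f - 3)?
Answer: 168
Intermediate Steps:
C(F) = 6 - 3*F
o(f) = (-6 + f)*(-3 + f)
U(H) = H*(-5 + √6)
I(L) = 54 + L² - 8*L (I(L) = -9 + ((18 + L² - 9*L) + (L + 45)) = -9 + ((18 + L² - 9*L) + (45 + L)) = -9 + (63 + L² - 8*L) = 54 + L² - 8*L)
C(-36) + I(U(0)) = (6 - 3*(-36)) + (54 + (0*(-5 + √6))² - 0*(-5 + √6)) = (6 + 108) + (54 + 0² - 8*0) = 114 + (54 + 0 + 0) = 114 + 54 = 168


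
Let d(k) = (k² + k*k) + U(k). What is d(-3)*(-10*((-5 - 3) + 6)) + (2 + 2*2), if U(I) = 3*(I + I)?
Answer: 6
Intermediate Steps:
U(I) = 6*I (U(I) = 3*(2*I) = 6*I)
d(k) = 2*k² + 6*k (d(k) = (k² + k*k) + 6*k = (k² + k²) + 6*k = 2*k² + 6*k)
d(-3)*(-10*((-5 - 3) + 6)) + (2 + 2*2) = (2*(-3)*(3 - 3))*(-10*((-5 - 3) + 6)) + (2 + 2*2) = (2*(-3)*0)*(-10*(-8 + 6)) + (2 + 4) = 0*(-10*(-2)) + 6 = 0*20 + 6 = 0 + 6 = 6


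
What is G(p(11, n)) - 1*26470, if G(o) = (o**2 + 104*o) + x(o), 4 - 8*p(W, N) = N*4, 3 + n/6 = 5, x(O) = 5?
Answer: -108027/4 ≈ -27007.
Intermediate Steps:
n = 12 (n = -18 + 6*5 = -18 + 30 = 12)
p(W, N) = 1/2 - N/2 (p(W, N) = 1/2 - N*4/8 = 1/2 - N/2)
G(o) = 5 + o**2 + 104*o (G(o) = (o**2 + 104*o) + 5 = 5 + o**2 + 104*o)
G(p(11, n)) - 1*26470 = (5 + (1/2 - 1/2*12)**2 + 104*(1/2 - 1/2*12)) - 1*26470 = (5 + (1/2 - 6)**2 + 104*(1/2 - 6)) - 26470 = (5 + (-11/2)**2 + 104*(-11/2)) - 26470 = (5 + 121/4 - 572) - 26470 = -2147/4 - 26470 = -108027/4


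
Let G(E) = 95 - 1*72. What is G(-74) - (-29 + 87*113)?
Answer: -9779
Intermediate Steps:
G(E) = 23 (G(E) = 95 - 72 = 23)
G(-74) - (-29 + 87*113) = 23 - (-29 + 87*113) = 23 - (-29 + 9831) = 23 - 1*9802 = 23 - 9802 = -9779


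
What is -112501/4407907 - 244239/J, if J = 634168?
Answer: -67525137173/164432562728 ≈ -0.41066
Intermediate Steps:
-112501/4407907 - 244239/J = -112501/4407907 - 244239/634168 = -112501*1/4407907 - 244239*1/634168 = -112501/4407907 - 14367/37304 = -67525137173/164432562728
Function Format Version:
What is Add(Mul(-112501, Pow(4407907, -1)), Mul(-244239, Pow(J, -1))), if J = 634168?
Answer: Rational(-67525137173, 164432562728) ≈ -0.41066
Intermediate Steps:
Add(Mul(-112501, Pow(4407907, -1)), Mul(-244239, Pow(J, -1))) = Add(Mul(-112501, Pow(4407907, -1)), Mul(-244239, Pow(634168, -1))) = Add(Mul(-112501, Rational(1, 4407907)), Mul(-244239, Rational(1, 634168))) = Add(Rational(-112501, 4407907), Rational(-14367, 37304)) = Rational(-67525137173, 164432562728)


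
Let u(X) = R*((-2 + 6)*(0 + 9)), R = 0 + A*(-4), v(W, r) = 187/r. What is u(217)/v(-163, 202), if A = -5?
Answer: 145440/187 ≈ 777.75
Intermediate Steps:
R = 20 (R = 0 - 5*(-4) = 0 + 20 = 20)
u(X) = 720 (u(X) = 20*((-2 + 6)*(0 + 9)) = 20*(4*9) = 20*36 = 720)
u(217)/v(-163, 202) = 720/((187/202)) = 720/((187*(1/202))) = 720/(187/202) = 720*(202/187) = 145440/187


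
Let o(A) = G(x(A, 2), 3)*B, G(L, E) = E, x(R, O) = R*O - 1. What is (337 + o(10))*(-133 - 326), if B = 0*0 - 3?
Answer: -150552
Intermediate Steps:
x(R, O) = -1 + O*R (x(R, O) = O*R - 1 = -1 + O*R)
B = -3 (B = 0 - 3 = -3)
o(A) = -9 (o(A) = 3*(-3) = -9)
(337 + o(10))*(-133 - 326) = (337 - 9)*(-133 - 326) = 328*(-459) = -150552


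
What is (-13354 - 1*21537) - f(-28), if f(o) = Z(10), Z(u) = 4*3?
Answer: -34903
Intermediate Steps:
Z(u) = 12
f(o) = 12
(-13354 - 1*21537) - f(-28) = (-13354 - 1*21537) - 1*12 = (-13354 - 21537) - 12 = -34891 - 12 = -34903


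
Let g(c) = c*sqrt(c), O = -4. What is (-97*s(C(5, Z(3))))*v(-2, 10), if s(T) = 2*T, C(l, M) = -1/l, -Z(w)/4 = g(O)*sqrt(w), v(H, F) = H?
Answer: -388/5 ≈ -77.600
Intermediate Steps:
g(c) = c**(3/2)
Z(w) = 32*I*sqrt(w) (Z(w) = -4*(-4)**(3/2)*sqrt(w) = -4*(-8*I)*sqrt(w) = -(-32)*I*sqrt(w) = 32*I*sqrt(w))
(-97*s(C(5, Z(3))))*v(-2, 10) = -194*(-1/5)*(-2) = -194*(-1*1/5)*(-2) = -194*(-1)/5*(-2) = -97*(-2/5)*(-2) = (194/5)*(-2) = -388/5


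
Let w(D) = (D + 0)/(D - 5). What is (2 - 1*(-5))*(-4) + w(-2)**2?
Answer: -1368/49 ≈ -27.918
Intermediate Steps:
w(D) = D/(-5 + D)
(2 - 1*(-5))*(-4) + w(-2)**2 = (2 - 1*(-5))*(-4) + (-2/(-5 - 2))**2 = (2 + 5)*(-4) + (-2/(-7))**2 = 7*(-4) + (-2*(-1/7))**2 = -28 + (2/7)**2 = -28 + 4/49 = -1368/49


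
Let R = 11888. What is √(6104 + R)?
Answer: 2*√4498 ≈ 134.13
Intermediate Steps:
√(6104 + R) = √(6104 + 11888) = √17992 = 2*√4498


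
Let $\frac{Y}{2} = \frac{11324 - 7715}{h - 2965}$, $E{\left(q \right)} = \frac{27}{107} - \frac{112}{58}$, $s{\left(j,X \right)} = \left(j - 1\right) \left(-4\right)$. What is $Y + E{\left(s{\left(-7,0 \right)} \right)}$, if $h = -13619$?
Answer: $- \frac{18130585}{8576692} \approx -2.1139$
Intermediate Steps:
$s{\left(j,X \right)} = 4 - 4 j$ ($s{\left(j,X \right)} = \left(-1 + j\right) \left(-4\right) = 4 - 4 j$)
$E{\left(q \right)} = - \frac{5209}{3103}$ ($E{\left(q \right)} = 27 \cdot \frac{1}{107} - \frac{56}{29} = \frac{27}{107} - \frac{56}{29} = - \frac{5209}{3103}$)
$Y = - \frac{1203}{2764}$ ($Y = 2 \frac{11324 - 7715}{-13619 - 2965} = 2 \frac{3609}{-16584} = 2 \cdot 3609 \left(- \frac{1}{16584}\right) = 2 \left(- \frac{1203}{5528}\right) = - \frac{1203}{2764} \approx -0.43524$)
$Y + E{\left(s{\left(-7,0 \right)} \right)} = - \frac{1203}{2764} - \frac{5209}{3103} = - \frac{18130585}{8576692}$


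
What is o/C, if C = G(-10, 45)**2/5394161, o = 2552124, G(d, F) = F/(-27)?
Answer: 123899109731676/25 ≈ 4.9560e+12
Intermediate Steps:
G(d, F) = -F/27 (G(d, F) = F*(-1/27) = -F/27)
C = 25/48547449 (C = (-1/27*45)**2/5394161 = (-5/3)**2*(1/5394161) = (25/9)*(1/5394161) = 25/48547449 ≈ 5.1496e-7)
o/C = 2552124/(25/48547449) = 2552124*(48547449/25) = 123899109731676/25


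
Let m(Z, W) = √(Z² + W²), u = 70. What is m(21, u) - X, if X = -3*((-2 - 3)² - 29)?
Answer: -12 + 7*√109 ≈ 61.082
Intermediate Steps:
X = 12 (X = -3*((-5)² - 29) = -3*(25 - 29) = -3*(-4) = 12)
m(Z, W) = √(W² + Z²)
m(21, u) - X = √(70² + 21²) - 1*12 = √(4900 + 441) - 12 = √5341 - 12 = 7*√109 - 12 = -12 + 7*√109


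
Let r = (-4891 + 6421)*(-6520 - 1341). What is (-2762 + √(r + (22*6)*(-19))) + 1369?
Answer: -1393 + I*√12029838 ≈ -1393.0 + 3468.4*I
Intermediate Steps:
r = -12027330 (r = 1530*(-7861) = -12027330)
(-2762 + √(r + (22*6)*(-19))) + 1369 = (-2762 + √(-12027330 + (22*6)*(-19))) + 1369 = (-2762 + √(-12027330 + 132*(-19))) + 1369 = (-2762 + √(-12027330 - 2508)) + 1369 = (-2762 + √(-12029838)) + 1369 = (-2762 + I*√12029838) + 1369 = -1393 + I*√12029838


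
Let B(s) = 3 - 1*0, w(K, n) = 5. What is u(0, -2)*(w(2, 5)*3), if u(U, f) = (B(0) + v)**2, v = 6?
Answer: 1215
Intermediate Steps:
B(s) = 3 (B(s) = 3 + 0 = 3)
u(U, f) = 81 (u(U, f) = (3 + 6)**2 = 9**2 = 81)
u(0, -2)*(w(2, 5)*3) = 81*(5*3) = 81*15 = 1215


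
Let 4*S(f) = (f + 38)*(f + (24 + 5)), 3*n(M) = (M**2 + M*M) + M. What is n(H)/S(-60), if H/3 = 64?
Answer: 4480/31 ≈ 144.52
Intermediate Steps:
H = 192 (H = 3*64 = 192)
n(M) = M/3 + 2*M**2/3 (n(M) = ((M**2 + M*M) + M)/3 = ((M**2 + M**2) + M)/3 = (2*M**2 + M)/3 = (M + 2*M**2)/3 = M/3 + 2*M**2/3)
S(f) = (29 + f)*(38 + f)/4 (S(f) = ((f + 38)*(f + (24 + 5)))/4 = ((38 + f)*(f + 29))/4 = ((38 + f)*(29 + f))/4 = ((29 + f)*(38 + f))/4 = (29 + f)*(38 + f)/4)
n(H)/S(-60) = ((1/3)*192*(1 + 2*192))/(551/2 + (1/4)*(-60)**2 + (67/4)*(-60)) = ((1/3)*192*(1 + 384))/(551/2 + (1/4)*3600 - 1005) = ((1/3)*192*385)/(551/2 + 900 - 1005) = 24640/(341/2) = 24640*(2/341) = 4480/31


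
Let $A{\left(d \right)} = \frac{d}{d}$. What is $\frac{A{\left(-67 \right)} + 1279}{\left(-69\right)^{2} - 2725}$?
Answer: $\frac{320}{509} \approx 0.62868$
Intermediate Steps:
$A{\left(d \right)} = 1$
$\frac{A{\left(-67 \right)} + 1279}{\left(-69\right)^{2} - 2725} = \frac{1 + 1279}{\left(-69\right)^{2} - 2725} = \frac{1280}{4761 - 2725} = \frac{1280}{2036} = 1280 \cdot \frac{1}{2036} = \frac{320}{509}$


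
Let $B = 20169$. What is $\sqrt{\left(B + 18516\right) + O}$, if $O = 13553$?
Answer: $\sqrt{52238} \approx 228.56$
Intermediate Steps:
$\sqrt{\left(B + 18516\right) + O} = \sqrt{\left(20169 + 18516\right) + 13553} = \sqrt{38685 + 13553} = \sqrt{52238}$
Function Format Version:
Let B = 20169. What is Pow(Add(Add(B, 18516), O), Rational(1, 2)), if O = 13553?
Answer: Pow(52238, Rational(1, 2)) ≈ 228.56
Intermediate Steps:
Pow(Add(Add(B, 18516), O), Rational(1, 2)) = Pow(Add(Add(20169, 18516), 13553), Rational(1, 2)) = Pow(Add(38685, 13553), Rational(1, 2)) = Pow(52238, Rational(1, 2))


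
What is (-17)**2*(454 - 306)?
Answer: 42772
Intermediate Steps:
(-17)**2*(454 - 306) = 289*148 = 42772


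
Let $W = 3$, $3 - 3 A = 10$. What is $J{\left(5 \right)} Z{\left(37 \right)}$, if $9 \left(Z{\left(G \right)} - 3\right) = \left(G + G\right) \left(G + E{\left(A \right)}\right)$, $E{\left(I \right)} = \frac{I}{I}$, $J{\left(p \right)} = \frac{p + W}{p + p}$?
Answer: $\frac{11356}{45} \approx 252.36$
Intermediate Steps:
$A = - \frac{7}{3}$ ($A = 1 - \frac{10}{3} = - \frac{7}{3} \approx -2.3333$)
$J{\left(p \right)} = \frac{3 + p}{2 p}$ ($J{\left(p \right)} = \frac{p + 3}{p + p} = \frac{3 + p}{2 p}$)
$E{\left(I \right)} = 1$
$Z{\left(G \right)} = 3 + \frac{2 G \left(1 + G\right)}{9}$ ($Z{\left(G \right)} = 3 + \frac{\left(G + G\right) \left(G + 1\right)}{9} = 3 + \frac{2 G \left(1 + G\right)}{9}$)
$J{\left(5 \right)} Z{\left(37 \right)} = \frac{3 + 5}{2 \cdot 5} \left(3 + \frac{2}{9} \cdot 37 + \frac{2 \cdot 37^{2}}{9}\right) = \frac{1}{2} \cdot \frac{1}{5} \cdot 8 \left(3 + \frac{74}{9} + \frac{2}{9} \cdot 1369\right) = \frac{4 \left(3 + \frac{74}{9} + \frac{2738}{9}\right)}{5} = \frac{4}{5} \cdot \frac{2839}{9} = \frac{11356}{45}$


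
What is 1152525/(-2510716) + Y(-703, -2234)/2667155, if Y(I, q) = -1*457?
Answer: -3075110213587/6696468732980 ≈ -0.45921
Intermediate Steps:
Y(I, q) = -457
1152525/(-2510716) + Y(-703, -2234)/2667155 = 1152525/(-2510716) - 457/2667155 = 1152525*(-1/2510716) - 457*1/2667155 = -1152525/2510716 - 457/2667155 = -3075110213587/6696468732980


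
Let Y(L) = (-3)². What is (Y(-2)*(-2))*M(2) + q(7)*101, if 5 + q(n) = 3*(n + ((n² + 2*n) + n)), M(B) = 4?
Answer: 22754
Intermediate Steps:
Y(L) = 9
q(n) = -5 + 3*n² + 12*n (q(n) = -5 + 3*(n + ((n² + 2*n) + n)) = -5 + 3*(n + (n² + 3*n)) = -5 + 3*(n² + 4*n) = -5 + (3*n² + 12*n) = -5 + 3*n² + 12*n)
(Y(-2)*(-2))*M(2) + q(7)*101 = (9*(-2))*4 + (-5 + 3*7² + 12*7)*101 = -18*4 + (-5 + 3*49 + 84)*101 = -72 + (-5 + 147 + 84)*101 = -72 + 226*101 = -72 + 22826 = 22754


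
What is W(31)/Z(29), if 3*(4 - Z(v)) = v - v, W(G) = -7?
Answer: -7/4 ≈ -1.7500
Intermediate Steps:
Z(v) = 4 (Z(v) = 4 - (v - v)/3 = 4 - 1/3*0 = 4 + 0 = 4)
W(31)/Z(29) = -7/4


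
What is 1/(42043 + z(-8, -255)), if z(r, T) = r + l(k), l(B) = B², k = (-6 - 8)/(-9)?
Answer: 81/3405031 ≈ 2.3788e-5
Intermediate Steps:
k = 14/9 (k = -14*(-⅑) = 14/9 ≈ 1.5556)
z(r, T) = 196/81 + r (z(r, T) = r + (14/9)² = r + 196/81 = 196/81 + r)
1/(42043 + z(-8, -255)) = 1/(42043 + (196/81 - 8)) = 1/(42043 - 452/81) = 1/(3405031/81) = 81/3405031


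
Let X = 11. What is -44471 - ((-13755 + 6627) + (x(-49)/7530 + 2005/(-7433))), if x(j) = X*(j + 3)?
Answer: -1045043574661/27985245 ≈ -37343.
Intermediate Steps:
x(j) = 33 + 11*j (x(j) = 11*(j + 3) = 11*(3 + j) = 33 + 11*j)
-44471 - ((-13755 + 6627) + (x(-49)/7530 + 2005/(-7433))) = -44471 - ((-13755 + 6627) + ((33 + 11*(-49))/7530 + 2005/(-7433))) = -44471 - (-7128 + ((33 - 539)*(1/7530) + 2005*(-1/7433))) = -44471 - (-7128 + (-506*1/7530 - 2005/7433)) = -44471 - (-7128 + (-253/3765 - 2005/7433)) = -44471 - (-7128 - 9429374/27985245) = -44471 - 1*(-199488255734/27985245) = -44471 + 199488255734/27985245 = -1045043574661/27985245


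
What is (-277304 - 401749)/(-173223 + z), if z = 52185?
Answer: 226351/40346 ≈ 5.6102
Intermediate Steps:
(-277304 - 401749)/(-173223 + z) = (-277304 - 401749)/(-173223 + 52185) = -679053/(-121038) = -679053*(-1/121038) = 226351/40346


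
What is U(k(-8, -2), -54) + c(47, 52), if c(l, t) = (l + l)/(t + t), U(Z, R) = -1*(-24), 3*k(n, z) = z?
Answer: 1295/52 ≈ 24.904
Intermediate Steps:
k(n, z) = z/3
U(Z, R) = 24
c(l, t) = l/t (c(l, t) = (2*l)/((2*t)) = (2*l)*(1/(2*t)) = l/t)
U(k(-8, -2), -54) + c(47, 52) = 24 + 47/52 = 1295/52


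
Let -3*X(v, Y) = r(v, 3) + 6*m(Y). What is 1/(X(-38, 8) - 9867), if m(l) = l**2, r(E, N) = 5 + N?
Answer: -3/29993 ≈ -0.00010002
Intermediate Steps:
X(v, Y) = -8/3 - 2*Y**2 (X(v, Y) = -((5 + 3) + 6*Y**2)/3 = -(8 + 6*Y**2)/3 = -8/3 - 2*Y**2)
1/(X(-38, 8) - 9867) = 1/((-8/3 - 2*8**2) - 9867) = 1/((-8/3 - 2*64) - 9867) = 1/((-8/3 - 128) - 9867) = 1/(-392/3 - 9867) = 1/(-29993/3) = -3/29993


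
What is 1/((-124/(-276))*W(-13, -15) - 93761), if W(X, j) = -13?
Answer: -69/6469912 ≈ -1.0665e-5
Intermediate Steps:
1/((-124/(-276))*W(-13, -15) - 93761) = 1/(-124/(-276)*(-13) - 93761) = 1/(-124*(-1/276)*(-13) - 93761) = 1/((31/69)*(-13) - 93761) = 1/(-403/69 - 93761) = 1/(-6469912/69) = -69/6469912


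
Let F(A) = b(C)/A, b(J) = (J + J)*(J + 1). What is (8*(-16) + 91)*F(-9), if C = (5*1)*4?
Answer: 10360/3 ≈ 3453.3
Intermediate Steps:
C = 20 (C = 5*4 = 20)
b(J) = 2*J*(1 + J) (b(J) = (2*J)*(1 + J) = 2*J*(1 + J))
F(A) = 840/A (F(A) = (2*20*(1 + 20))/A = (2*20*21)/A = 840/A)
(8*(-16) + 91)*F(-9) = (8*(-16) + 91)*(840/(-9)) = (-128 + 91)*(840*(-1/9)) = -37*(-280/3) = 10360/3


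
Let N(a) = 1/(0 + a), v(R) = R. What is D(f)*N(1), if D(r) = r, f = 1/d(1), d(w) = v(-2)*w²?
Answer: -½ ≈ -0.50000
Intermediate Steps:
d(w) = -2*w²
N(a) = 1/a
f = -½ (f = 1/(-2*1²) = 1/(-2*1) = 1/(-2) = -½ ≈ -0.50000)
D(f)*N(1) = -½/1 = -½*1 = -½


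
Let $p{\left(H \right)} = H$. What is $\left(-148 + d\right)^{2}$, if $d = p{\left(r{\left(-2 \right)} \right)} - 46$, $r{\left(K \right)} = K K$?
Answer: $36100$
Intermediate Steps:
$r{\left(K \right)} = K^{2}$
$d = -42$ ($d = \left(-2\right)^{2} - 46 = 4 - 46 = -42$)
$\left(-148 + d\right)^{2} = \left(-148 - 42\right)^{2} = \left(-190\right)^{2} = 36100$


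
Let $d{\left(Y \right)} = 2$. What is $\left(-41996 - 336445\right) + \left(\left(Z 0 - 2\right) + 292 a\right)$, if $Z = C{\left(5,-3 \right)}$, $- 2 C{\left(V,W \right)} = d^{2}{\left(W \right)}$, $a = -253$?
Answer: $-452319$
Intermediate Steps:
$C{\left(V,W \right)} = -2$ ($C{\left(V,W \right)} = - \frac{2^{2}}{2} = \left(- \frac{1}{2}\right) 4 = -2$)
$Z = -2$
$\left(-41996 - 336445\right) + \left(\left(Z 0 - 2\right) + 292 a\right) = \left(-41996 - 336445\right) + \left(\left(\left(-2\right) 0 - 2\right) + 292 \left(-253\right)\right) = -378441 + \left(\left(0 - 2\right) - 73876\right) = -378441 - 73878 = -452319$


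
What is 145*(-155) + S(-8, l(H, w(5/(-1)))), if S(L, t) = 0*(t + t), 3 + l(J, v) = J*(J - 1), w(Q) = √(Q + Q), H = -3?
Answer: -22475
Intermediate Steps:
w(Q) = √2*√Q (w(Q) = √(2*Q) = √2*√Q)
l(J, v) = -3 + J*(-1 + J) (l(J, v) = -3 + J*(J - 1) = -3 + J*(-1 + J))
S(L, t) = 0 (S(L, t) = 0*(2*t) = 0)
145*(-155) + S(-8, l(H, w(5/(-1)))) = 145*(-155) + 0 = -22475 + 0 = -22475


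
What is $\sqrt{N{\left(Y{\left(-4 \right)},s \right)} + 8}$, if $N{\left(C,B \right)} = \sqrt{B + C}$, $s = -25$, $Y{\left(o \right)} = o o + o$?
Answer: $\sqrt{8 + i \sqrt{13}} \approx 2.8961 + 0.62248 i$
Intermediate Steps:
$Y{\left(o \right)} = o + o^{2}$ ($Y{\left(o \right)} = o^{2} + o = o + o^{2}$)
$\sqrt{N{\left(Y{\left(-4 \right)},s \right)} + 8} = \sqrt{\sqrt{-25 - 4 \left(1 - 4\right)} + 8} = \sqrt{\sqrt{-25 - -12} + 8} = \sqrt{\sqrt{-25 + 12} + 8} = \sqrt{\sqrt{-13} + 8} = \sqrt{i \sqrt{13} + 8} = \sqrt{8 + i \sqrt{13}}$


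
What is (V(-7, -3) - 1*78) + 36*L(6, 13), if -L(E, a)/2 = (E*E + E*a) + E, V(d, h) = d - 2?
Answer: -8727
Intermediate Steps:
V(d, h) = -2 + d
L(E, a) = -2*E - 2*E² - 2*E*a (L(E, a) = -2*((E*E + E*a) + E) = -2*((E² + E*a) + E) = -2*(E + E² + E*a) = -2*E - 2*E² - 2*E*a)
(V(-7, -3) - 1*78) + 36*L(6, 13) = ((-2 - 7) - 1*78) + 36*(-2*6*(1 + 6 + 13)) = (-9 - 78) + 36*(-2*6*20) = -87 + 36*(-240) = -87 - 8640 = -8727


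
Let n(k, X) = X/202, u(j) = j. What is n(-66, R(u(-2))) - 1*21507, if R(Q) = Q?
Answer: -2172208/101 ≈ -21507.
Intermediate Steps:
n(k, X) = X/202 (n(k, X) = X*(1/202) = X/202)
n(-66, R(u(-2))) - 1*21507 = (1/202)*(-2) - 1*21507 = -1/101 - 21507 = -2172208/101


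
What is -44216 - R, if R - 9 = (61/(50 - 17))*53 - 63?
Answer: -1460579/33 ≈ -44260.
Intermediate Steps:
R = 1451/33 (R = 9 + ((61/(50 - 17))*53 - 63) = 9 + ((61/33)*53 - 63) = 9 + (3233/33 - 63) = 9 + 1154/33 = 1451/33 ≈ 43.970)
-44216 - R = -44216 - 1*1451/33 = -44216 - 1451/33 = -1460579/33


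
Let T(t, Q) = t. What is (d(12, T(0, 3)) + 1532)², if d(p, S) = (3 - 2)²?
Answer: 2350089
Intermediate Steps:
d(p, S) = 1 (d(p, S) = 1² = 1)
(d(12, T(0, 3)) + 1532)² = (1 + 1532)² = 1533² = 2350089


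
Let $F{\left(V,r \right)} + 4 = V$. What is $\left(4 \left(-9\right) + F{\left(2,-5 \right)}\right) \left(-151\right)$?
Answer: $5738$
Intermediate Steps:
$F{\left(V,r \right)} = -4 + V$
$\left(4 \left(-9\right) + F{\left(2,-5 \right)}\right) \left(-151\right) = \left(4 \left(-9\right) + \left(-4 + 2\right)\right) \left(-151\right) = \left(-36 - 2\right) \left(-151\right) = \left(-38\right) \left(-151\right) = 5738$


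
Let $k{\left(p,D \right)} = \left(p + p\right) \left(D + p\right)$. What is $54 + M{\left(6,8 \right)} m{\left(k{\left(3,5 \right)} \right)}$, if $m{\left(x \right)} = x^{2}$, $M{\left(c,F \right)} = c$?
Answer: $13878$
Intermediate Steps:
$k{\left(p,D \right)} = 2 p \left(D + p\right)$
$54 + M{\left(6,8 \right)} m{\left(k{\left(3,5 \right)} \right)} = 54 + 6 \left(2 \cdot 3 \left(5 + 3\right)\right)^{2} = 54 + 6 \left(2 \cdot 3 \cdot 8\right)^{2} = 54 + 6 \cdot 48^{2} = 54 + 6 \cdot 2304 = 54 + 13824 = 13878$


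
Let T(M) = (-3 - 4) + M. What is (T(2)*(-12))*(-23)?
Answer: -1380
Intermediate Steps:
T(M) = -7 + M
(T(2)*(-12))*(-23) = ((-7 + 2)*(-12))*(-23) = -5*(-12)*(-23) = 60*(-23) = -1380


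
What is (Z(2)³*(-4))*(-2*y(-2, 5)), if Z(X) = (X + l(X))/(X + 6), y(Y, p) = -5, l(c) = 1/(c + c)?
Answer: -3645/4096 ≈ -0.88989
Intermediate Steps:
l(c) = 1/(2*c)
Z(X) = (X + 1/(2*X))/(6 + X) (Z(X) = (X + 1/(2*X))/(X + 6) = (X + 1/(2*X))/(6 + X))
(Z(2)³*(-4))*(-2*y(-2, 5)) = (((½ + 2²)/(2*(6 + 2)))³*(-4))*(-2*(-5)) = (((½)*(½ + 4)/8)³*(-4))*10 = (((½)*(⅛)*(9/2))³*(-4))*10 = ((9/32)³*(-4))*10 = ((729/32768)*(-4))*10 = -729/8192*10 = -3645/4096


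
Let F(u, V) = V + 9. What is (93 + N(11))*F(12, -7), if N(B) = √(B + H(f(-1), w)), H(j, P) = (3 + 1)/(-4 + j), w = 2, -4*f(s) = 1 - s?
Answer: 186 + 2*√91/3 ≈ 192.36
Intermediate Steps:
F(u, V) = 9 + V
f(s) = -¼ + s/4 (f(s) = -(1 - s)/4 = -¼ + s/4)
H(j, P) = 4/(-4 + j)
N(B) = √(-8/9 + B) (N(B) = √(B + 4/(-4 + (-¼ + (¼)*(-1)))) = √(B + 4/(-4 + (-¼ - ¼))) = √(B + 4/(-4 - ½)) = √(B + 4/(-9/2)) = √(B + 4*(-2/9)) = √(B - 8/9) = √(-8/9 + B))
(93 + N(11))*F(12, -7) = (93 + √(-8 + 9*11)/3)*(9 - 7) = (93 + √(-8 + 99)/3)*2 = (93 + √91/3)*2 = 186 + 2*√91/3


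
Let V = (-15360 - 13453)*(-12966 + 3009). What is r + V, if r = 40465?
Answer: 286931506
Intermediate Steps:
V = 286891041 (V = -28813*(-9957) = 286891041)
r + V = 40465 + 286891041 = 286931506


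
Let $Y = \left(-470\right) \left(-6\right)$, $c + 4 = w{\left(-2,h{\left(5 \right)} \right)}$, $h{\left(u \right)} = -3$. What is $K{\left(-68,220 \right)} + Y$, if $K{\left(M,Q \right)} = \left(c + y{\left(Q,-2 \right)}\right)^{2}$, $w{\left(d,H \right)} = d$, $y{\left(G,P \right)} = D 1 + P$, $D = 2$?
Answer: $2856$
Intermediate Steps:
$y{\left(G,P \right)} = 2 + P$ ($y{\left(G,P \right)} = 2 \cdot 1 + P = 2 + P$)
$c = -6$ ($c = -4 - 2 = -6$)
$K{\left(M,Q \right)} = 36$ ($K{\left(M,Q \right)} = \left(-6 + \left(2 - 2\right)\right)^{2} = \left(-6 + 0\right)^{2} = \left(-6\right)^{2} = 36$)
$Y = 2820$
$K{\left(-68,220 \right)} + Y = 36 + 2820 = 2856$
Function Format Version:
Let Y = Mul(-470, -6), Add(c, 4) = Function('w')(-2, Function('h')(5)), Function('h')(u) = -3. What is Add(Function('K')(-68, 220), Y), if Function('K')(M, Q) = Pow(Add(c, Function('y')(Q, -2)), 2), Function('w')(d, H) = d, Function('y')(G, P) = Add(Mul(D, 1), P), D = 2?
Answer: 2856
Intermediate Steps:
Function('y')(G, P) = Add(2, P) (Function('y')(G, P) = Add(Mul(2, 1), P) = Add(2, P))
c = -6 (c = Add(-4, -2) = -6)
Function('K')(M, Q) = 36 (Function('K')(M, Q) = Pow(Add(-6, Add(2, -2)), 2) = Pow(Add(-6, 0), 2) = Pow(-6, 2) = 36)
Y = 2820
Add(Function('K')(-68, 220), Y) = Add(36, 2820) = 2856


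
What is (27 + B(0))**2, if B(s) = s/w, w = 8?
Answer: 729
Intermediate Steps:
B(s) = s/8
(27 + B(0))**2 = (27 + (1/8)*0)**2 = (27 + 0)**2 = 27**2 = 729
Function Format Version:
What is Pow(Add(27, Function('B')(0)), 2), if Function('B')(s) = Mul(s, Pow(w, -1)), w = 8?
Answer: 729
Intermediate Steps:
Function('B')(s) = Mul(Rational(1, 8), s) (Function('B')(s) = Mul(s, Pow(8, -1)) = Mul(s, Rational(1, 8)) = Mul(Rational(1, 8), s))
Pow(Add(27, Function('B')(0)), 2) = Pow(Add(27, Mul(Rational(1, 8), 0)), 2) = Pow(Add(27, 0), 2) = Pow(27, 2) = 729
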